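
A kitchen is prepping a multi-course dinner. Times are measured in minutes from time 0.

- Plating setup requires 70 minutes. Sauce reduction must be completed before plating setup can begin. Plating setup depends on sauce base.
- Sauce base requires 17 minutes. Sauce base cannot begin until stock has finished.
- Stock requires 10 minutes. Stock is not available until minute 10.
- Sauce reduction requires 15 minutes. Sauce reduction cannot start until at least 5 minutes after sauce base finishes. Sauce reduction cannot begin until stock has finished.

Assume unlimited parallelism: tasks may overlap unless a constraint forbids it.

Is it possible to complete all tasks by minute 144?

Yes

Stock waits on its own release at minute 10, so it starts at minute 10 and finishes at 10 + 10 = minute 20.
Sauce base waits on stock (finishes minute 20), so it starts at minute 20 and finishes at 20 + 17 = minute 37.
Sauce reduction needs all of sauce base (finishes minute 37, plus 5-minute gap → minute 42); stock (finishes minute 20). That puts its earliest start at minute 42; it finishes at 42 + 15 = minute 57.
Plating setup needs all of sauce reduction (finishes minute 57); sauce base (finishes minute 37). That puts its earliest start at minute 57; it finishes at 57 + 70 = minute 127.
Every task is finished by minute 127, which is no later than the deadline of 144, so the schedule is feasible.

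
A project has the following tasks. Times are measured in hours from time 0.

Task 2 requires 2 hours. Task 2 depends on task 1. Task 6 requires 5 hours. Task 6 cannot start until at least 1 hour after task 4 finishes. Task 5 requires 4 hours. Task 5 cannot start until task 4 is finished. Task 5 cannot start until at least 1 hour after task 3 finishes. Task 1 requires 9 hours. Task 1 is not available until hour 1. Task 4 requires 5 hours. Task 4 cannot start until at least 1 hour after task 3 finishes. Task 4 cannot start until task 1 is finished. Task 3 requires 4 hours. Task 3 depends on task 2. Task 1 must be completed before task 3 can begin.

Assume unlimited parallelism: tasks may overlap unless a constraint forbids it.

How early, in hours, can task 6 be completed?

Task 1 waits on its own release at hour 1, so it starts at hour 1 and finishes at 1 + 9 = hour 10.
After task 1 (finishes hour 10), task 2 can start at hour 10 and finishes at hour 12.
Task 3 has to wait for task 2 (finishes hour 12); task 1 (finishes hour 10). The latest of these is hour 12, so task 3 runs hour 12 to 12 + 4 = hour 16.
Task 4 has to wait for task 3 (finishes hour 16, plus 1-hour gap → hour 17); task 1 (finishes hour 10). The latest of these is hour 17, so task 4 runs hour 17 to 17 + 5 = hour 22.
Task 6 waits on task 4 (finishes hour 22, plus 1-hour gap → hour 23), so it starts at hour 23 and finishes at 23 + 5 = hour 28.

28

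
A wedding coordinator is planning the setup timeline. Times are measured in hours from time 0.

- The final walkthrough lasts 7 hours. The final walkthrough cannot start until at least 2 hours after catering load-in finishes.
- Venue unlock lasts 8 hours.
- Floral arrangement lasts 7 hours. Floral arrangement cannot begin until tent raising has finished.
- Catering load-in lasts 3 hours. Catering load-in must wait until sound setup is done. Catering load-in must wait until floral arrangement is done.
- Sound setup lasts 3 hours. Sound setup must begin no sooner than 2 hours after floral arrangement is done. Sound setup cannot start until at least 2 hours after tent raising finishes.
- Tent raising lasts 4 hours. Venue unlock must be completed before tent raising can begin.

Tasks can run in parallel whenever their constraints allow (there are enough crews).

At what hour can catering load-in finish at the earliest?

27

Venue unlock can start immediately at hour 0; it finishes at hour 8.
Tent raising waits on venue unlock (finishes hour 8), so it starts at hour 8 and finishes at 8 + 4 = hour 12.
Floral arrangement waits on tent raising (finishes hour 12), so it starts at hour 12 and finishes at 12 + 7 = hour 19.
Sound setup has to wait for floral arrangement (finishes hour 19, plus 2-hour gap → hour 21); tent raising (finishes hour 12, plus 2-hour gap → hour 14). The latest of these is hour 21, so sound setup runs hour 21 to 21 + 3 = hour 24.
Catering load-in has to wait for sound setup (finishes hour 24); floral arrangement (finishes hour 19). The latest of these is hour 24, so catering load-in runs hour 24 to 24 + 3 = hour 27.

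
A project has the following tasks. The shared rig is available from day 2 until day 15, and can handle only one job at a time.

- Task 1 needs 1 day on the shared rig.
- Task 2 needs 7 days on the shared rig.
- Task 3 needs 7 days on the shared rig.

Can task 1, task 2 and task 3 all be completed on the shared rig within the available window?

The shared rig window is 15 − 2 = 13 days.
Running back to back, the jobs need 1 + 7 + 7 = 15 days on the shared rig.
Since 15 > 13, they cannot all fit.

No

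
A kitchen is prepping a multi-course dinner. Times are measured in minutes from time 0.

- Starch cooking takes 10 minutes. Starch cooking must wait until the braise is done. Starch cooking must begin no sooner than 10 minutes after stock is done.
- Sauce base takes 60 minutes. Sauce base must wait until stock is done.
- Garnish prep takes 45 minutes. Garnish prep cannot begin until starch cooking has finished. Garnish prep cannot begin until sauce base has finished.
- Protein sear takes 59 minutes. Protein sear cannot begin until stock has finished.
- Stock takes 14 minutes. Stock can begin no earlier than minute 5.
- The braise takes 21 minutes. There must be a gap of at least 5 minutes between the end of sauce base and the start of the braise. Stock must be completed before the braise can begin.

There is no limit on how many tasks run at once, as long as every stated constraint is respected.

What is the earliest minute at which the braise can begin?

After its own release at minute 5, stock can start at minute 5 and finishes at minute 19.
Sauce base cannot begin until stock (finishes minute 19). It runs from minute 19 to 19 + 60 = minute 79.
The braise waits on sauce base (finishes minute 79, plus 5-minute gap → minute 84); stock (finishes minute 19). The latest of these is minute 84, which is the earliest the braise can start.

84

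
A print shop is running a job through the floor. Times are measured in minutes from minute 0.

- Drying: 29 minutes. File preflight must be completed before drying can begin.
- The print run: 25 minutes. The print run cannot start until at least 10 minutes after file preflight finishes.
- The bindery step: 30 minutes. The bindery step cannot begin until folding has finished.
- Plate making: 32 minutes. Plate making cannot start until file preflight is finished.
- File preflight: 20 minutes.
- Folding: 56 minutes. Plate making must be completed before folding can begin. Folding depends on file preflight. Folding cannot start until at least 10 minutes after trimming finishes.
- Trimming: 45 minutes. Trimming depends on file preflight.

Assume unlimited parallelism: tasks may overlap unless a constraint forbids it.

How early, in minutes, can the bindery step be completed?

161

File preflight can start immediately at minute 0; it finishes at minute 20.
Trimming waits on file preflight (finishes minute 20), so it starts at minute 20 and finishes at 20 + 45 = minute 65.
After file preflight (finishes minute 20), plate making can start at minute 20 and finishes at minute 52.
Folding needs all of plate making (finishes minute 52); file preflight (finishes minute 20); trimming (finishes minute 65, plus 10-minute gap → minute 75). That puts its earliest start at minute 75; it finishes at 75 + 56 = minute 131.
The bindery step waits on folding (finishes minute 131), so it starts at minute 131 and finishes at 131 + 30 = minute 161.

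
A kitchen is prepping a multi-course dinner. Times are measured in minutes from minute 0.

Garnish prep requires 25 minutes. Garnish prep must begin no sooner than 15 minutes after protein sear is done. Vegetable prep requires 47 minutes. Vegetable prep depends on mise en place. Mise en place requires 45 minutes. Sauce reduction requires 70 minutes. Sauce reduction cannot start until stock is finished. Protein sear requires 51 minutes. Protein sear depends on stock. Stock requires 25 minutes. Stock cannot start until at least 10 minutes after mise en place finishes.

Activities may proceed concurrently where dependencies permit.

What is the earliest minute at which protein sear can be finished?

Nothing blocks mise en place, so it runs from minute 0 to minute 45.
After mise en place (finishes minute 45, plus 10-minute gap → minute 55), stock can start at minute 55 and finishes at minute 80.
Protein sear waits on stock (finishes minute 80), so it starts at minute 80 and finishes at 80 + 51 = minute 131.

131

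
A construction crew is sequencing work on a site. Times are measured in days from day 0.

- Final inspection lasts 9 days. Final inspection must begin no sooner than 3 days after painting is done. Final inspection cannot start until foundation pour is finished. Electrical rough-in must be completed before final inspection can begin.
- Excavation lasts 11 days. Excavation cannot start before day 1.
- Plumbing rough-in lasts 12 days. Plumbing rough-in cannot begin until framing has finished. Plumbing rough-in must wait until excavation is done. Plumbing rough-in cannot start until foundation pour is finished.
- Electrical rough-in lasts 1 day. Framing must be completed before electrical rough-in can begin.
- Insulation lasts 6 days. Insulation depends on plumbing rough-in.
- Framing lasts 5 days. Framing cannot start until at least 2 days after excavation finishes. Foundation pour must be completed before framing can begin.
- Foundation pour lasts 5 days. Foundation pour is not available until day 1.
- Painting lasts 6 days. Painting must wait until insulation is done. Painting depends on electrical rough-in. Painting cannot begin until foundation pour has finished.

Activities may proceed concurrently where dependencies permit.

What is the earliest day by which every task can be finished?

Foundation pour cannot begin until its own release at day 1. It runs from day 1 to 1 + 5 = day 6.
Excavation cannot begin until its own release at day 1. It runs from day 1 to 1 + 11 = day 12.
Framing needs all of excavation (finishes day 12, plus 2-day gap → day 14); foundation pour (finishes day 6). That puts its earliest start at day 14; it finishes at 14 + 5 = day 19.
Electrical rough-in waits on framing (finishes day 19), so it starts at day 19 and finishes at 19 + 1 = day 20.
Plumbing rough-in has to wait for framing (finishes day 19); excavation (finishes day 12); foundation pour (finishes day 6). The latest of these is day 19, so plumbing rough-in runs day 19 to 19 + 12 = day 31.
Insulation cannot begin until plumbing rough-in (finishes day 31). It runs from day 31 to 31 + 6 = day 37.
Painting has to wait for insulation (finishes day 37); electrical rough-in (finishes day 20); foundation pour (finishes day 6). The latest of these is day 37, so painting runs day 37 to 37 + 6 = day 43.
For final inspection: painting (finishes day 43, plus 3-day gap → day 46); foundation pour (finishes day 6); electrical rough-in (finishes day 20). Taking the maximum gives a start of day 46, and it finishes at 46 + 9 = day 55.
All tasks are finished once the last one completes. Finish times: Excavation at 12, Foundation pour at 6, Framing at 19, Plumbing rough-in at 31, Electrical rough-in at 20, Insulation at 37, Painting at 43, Final inspection at 55. The latest is day 55.

55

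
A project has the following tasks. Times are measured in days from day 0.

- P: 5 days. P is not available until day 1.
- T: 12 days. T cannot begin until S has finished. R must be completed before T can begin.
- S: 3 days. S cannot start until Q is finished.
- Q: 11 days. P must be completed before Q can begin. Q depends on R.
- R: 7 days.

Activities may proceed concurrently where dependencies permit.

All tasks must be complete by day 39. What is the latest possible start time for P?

8

T has no dependents, so it just needs to finish by day 39. Starting by 39 − 12 = day 27 achieves that.
S has to be done before T (must start by day 27). That means finishing by day 27, i.e. starting by 27 − 3 = day 24.
Q feeds into S (must start by day 24); so Q must finish by day 24 and therefore start by day 13.
P must finish before Q (must start by day 13). With a 5-day duration, P must start by 13 − 5 = day 8.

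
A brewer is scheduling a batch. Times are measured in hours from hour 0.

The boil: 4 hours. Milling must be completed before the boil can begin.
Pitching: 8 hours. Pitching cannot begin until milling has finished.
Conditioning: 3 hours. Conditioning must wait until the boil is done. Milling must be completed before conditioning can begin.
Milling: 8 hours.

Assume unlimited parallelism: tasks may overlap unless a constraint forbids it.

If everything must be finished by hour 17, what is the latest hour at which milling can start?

Conditioning has no dependents, so it just needs to finish by hour 17. Starting by 17 − 3 = hour 14 achieves that.
The boil must finish before conditioning (must start by hour 14). With a 4-hour duration, the boil must start by 14 − 4 = hour 10.
To finish by hour 17, pitching (duration 8) must start no later than hour 9.
Milling must finish in time for the boil (must start by hour 10); pitching (must start by hour 9); conditioning (must start by hour 14). The tightest is hour 9, so milling must start by 9 − 8 = hour 1.

1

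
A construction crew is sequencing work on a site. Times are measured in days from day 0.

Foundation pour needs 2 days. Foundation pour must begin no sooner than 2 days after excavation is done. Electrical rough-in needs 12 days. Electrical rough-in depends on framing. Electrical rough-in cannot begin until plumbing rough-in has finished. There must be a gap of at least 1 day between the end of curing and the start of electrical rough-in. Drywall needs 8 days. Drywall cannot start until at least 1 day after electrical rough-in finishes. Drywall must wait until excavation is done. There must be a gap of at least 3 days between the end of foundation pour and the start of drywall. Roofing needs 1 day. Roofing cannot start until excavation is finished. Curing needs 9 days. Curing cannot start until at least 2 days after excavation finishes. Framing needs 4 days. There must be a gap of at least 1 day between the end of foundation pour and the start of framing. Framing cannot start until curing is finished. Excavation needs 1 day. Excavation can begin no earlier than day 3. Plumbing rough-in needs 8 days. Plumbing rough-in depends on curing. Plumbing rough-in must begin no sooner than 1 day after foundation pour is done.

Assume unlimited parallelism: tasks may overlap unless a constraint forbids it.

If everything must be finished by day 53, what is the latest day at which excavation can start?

12

Drywall must finish by day 53; it takes 8 days, so it must start by 53 − 8 = day 45.
Electrical rough-in must finish before drywall (must start by day 45, minus 1-day gap → day 44). With a 12-day duration, electrical rough-in must start by 44 − 12 = day 32.
Framing has to be done before electrical rough-in (must start by day 32). That means finishing by day 32, i.e. starting by 32 − 4 = day 28.
Plumbing rough-in has to be done before electrical rough-in (must start by day 32). That means finishing by day 32, i.e. starting by 32 − 8 = day 24.
Foundation pour has several dependents: framing (must start by day 28, minus 1-day gap → day 27); plumbing rough-in (must start by day 24, minus 1-day gap → day 23); drywall (must start by day 45, minus 3-day gap → day 42). The earliest of those limits is day 23, so foundation pour must start by 23 − 2 = day 21.
Curing has several dependents: framing (must start by day 28); plumbing rough-in (must start by day 24); electrical rough-in (must start by day 32, minus 1-day gap → day 31). The earliest of those limits is day 24, so curing must start by 24 − 9 = day 15.
Nothing follows roofing; the deadline of day 53 is its only limit. It must start by 53 − 1 = day 52.
Excavation must finish in time for foundation pour (must start by day 21, minus 2-day gap → day 19); curing (must start by day 15, minus 2-day gap → day 13); roofing (must start by day 52); drywall (must start by day 45). The tightest is day 13, so excavation must start by 13 − 1 = day 12.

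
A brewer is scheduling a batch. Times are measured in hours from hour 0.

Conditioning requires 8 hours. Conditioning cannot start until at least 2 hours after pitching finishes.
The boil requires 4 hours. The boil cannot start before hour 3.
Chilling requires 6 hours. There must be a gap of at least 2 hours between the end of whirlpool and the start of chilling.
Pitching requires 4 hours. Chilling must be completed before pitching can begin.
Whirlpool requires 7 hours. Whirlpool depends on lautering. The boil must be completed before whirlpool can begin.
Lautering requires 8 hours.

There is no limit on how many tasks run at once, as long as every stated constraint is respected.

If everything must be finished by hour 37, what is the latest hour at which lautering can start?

Conditioning has no dependents, so it just needs to finish by hour 37. Starting by 37 − 8 = hour 29 achieves that.
Pitching must finish before conditioning (must start by hour 29, minus 2-hour gap → hour 27). With a 4-hour duration, pitching must start by 27 − 4 = hour 23.
Chilling feeds into pitching (must start by hour 23); so chilling must finish by hour 23 and therefore start by hour 17.
Whirlpool must finish before chilling (must start by hour 17, minus 2-hour gap → hour 15). With a 7-hour duration, whirlpool must start by 15 − 7 = hour 8.
Lautering feeds into whirlpool (must start by hour 8); so lautering must finish by hour 8 and therefore start by hour 0.

0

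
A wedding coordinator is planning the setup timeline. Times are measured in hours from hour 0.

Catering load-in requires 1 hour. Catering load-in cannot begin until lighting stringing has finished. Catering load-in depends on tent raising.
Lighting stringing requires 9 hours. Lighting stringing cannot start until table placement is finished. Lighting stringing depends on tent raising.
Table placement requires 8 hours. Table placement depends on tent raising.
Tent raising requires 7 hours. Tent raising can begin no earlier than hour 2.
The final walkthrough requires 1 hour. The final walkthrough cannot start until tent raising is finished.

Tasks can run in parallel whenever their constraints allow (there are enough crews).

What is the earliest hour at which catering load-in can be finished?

Tent raising cannot begin until its own release at hour 2. It runs from hour 2 to 2 + 7 = hour 9.
Table placement cannot begin until tent raising (finishes hour 9). It runs from hour 9 to 9 + 8 = hour 17.
Lighting stringing cannot start until table placement (finishes hour 17); tent raising (finishes hour 9). The controlling bound is hour 17, so lighting stringing finishes at 17 + 9 = hour 26.
Catering load-in needs all of lighting stringing (finishes hour 26); tent raising (finishes hour 9). That puts its earliest start at hour 26; it finishes at 26 + 1 = hour 27.

27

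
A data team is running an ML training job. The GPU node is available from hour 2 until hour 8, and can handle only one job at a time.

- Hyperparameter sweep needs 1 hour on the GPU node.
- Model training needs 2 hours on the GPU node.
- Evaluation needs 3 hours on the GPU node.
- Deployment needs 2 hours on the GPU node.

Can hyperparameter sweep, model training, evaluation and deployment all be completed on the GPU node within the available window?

No

The GPU node window is 8 − 2 = 6 hours.
Running back to back, the jobs need 1 + 2 + 3 + 2 = 8 hours on the GPU node.
Since 8 > 6, they cannot all fit.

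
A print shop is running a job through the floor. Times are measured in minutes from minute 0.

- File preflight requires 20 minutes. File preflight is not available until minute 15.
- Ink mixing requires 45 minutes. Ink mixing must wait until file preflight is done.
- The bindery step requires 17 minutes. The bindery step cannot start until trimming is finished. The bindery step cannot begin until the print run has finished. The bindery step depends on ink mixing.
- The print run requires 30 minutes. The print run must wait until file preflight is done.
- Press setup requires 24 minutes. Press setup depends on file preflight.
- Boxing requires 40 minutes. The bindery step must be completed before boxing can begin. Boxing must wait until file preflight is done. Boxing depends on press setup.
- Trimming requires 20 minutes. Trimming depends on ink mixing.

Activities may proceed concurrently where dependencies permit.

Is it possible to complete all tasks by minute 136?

File preflight waits on its own release at minute 15, so it starts at minute 15 and finishes at 15 + 20 = minute 35.
After file preflight (finishes minute 35), the print run can start at minute 35 and finishes at minute 65.
Press setup cannot begin until file preflight (finishes minute 35). It runs from minute 35 to 35 + 24 = minute 59.
Ink mixing cannot begin until file preflight (finishes minute 35). It runs from minute 35 to 35 + 45 = minute 80.
Trimming cannot begin until ink mixing (finishes minute 80). It runs from minute 80 to 80 + 20 = minute 100.
For the bindery step: trimming (finishes minute 100); the print run (finishes minute 65); ink mixing (finishes minute 80). Taking the maximum gives a start of minute 100, and it finishes at 100 + 17 = minute 117.
For boxing: the bindery step (finishes minute 117); file preflight (finishes minute 35); press setup (finishes minute 59). Taking the maximum gives a start of minute 117, and it finishes at 117 + 40 = minute 157.
The earliest everything can be done is minute 157, which is after the deadline of 136, so it is not possible.

No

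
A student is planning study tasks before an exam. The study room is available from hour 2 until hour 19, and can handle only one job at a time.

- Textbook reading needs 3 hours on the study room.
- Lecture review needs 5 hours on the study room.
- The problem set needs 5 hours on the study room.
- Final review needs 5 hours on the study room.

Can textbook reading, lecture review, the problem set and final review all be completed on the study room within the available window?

The study room window is 19 − 2 = 17 hours.
Running back to back, the jobs need 3 + 5 + 5 + 5 = 18 hours on the study room.
Since 18 > 17, they cannot all fit.

No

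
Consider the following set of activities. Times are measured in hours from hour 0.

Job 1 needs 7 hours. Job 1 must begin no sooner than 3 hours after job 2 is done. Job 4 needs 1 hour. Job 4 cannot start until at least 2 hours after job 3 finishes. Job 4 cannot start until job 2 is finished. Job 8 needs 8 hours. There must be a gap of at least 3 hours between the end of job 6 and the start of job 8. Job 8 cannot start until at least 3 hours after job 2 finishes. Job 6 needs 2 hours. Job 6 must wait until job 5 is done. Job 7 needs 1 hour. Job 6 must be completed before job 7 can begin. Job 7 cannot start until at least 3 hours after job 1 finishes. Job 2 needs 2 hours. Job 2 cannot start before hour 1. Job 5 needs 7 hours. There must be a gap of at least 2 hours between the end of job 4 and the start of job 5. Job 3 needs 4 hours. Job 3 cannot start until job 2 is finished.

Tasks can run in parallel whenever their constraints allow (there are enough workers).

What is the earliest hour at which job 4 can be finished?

10

After its own release at hour 1, job 2 can start at hour 1 and finishes at hour 3.
Job 3 waits on job 2 (finishes hour 3), so it starts at hour 3 and finishes at 3 + 4 = hour 7.
Job 4 needs all of job 3 (finishes hour 7, plus 2-hour gap → hour 9); job 2 (finishes hour 3). That puts its earliest start at hour 9; it finishes at 9 + 1 = hour 10.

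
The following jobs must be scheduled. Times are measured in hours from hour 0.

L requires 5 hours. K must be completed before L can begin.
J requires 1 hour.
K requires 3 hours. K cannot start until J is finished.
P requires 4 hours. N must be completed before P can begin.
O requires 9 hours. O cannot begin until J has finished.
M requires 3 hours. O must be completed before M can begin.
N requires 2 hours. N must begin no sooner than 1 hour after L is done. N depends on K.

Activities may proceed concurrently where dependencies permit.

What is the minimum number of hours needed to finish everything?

16

J can start immediately at hour 0; it finishes at hour 1.
O waits on J (finishes hour 1), so it starts at hour 1 and finishes at 1 + 9 = hour 10.
After O (finishes hour 10), M can start at hour 10 and finishes at hour 13.
After J (finishes hour 1), K can start at hour 1 and finishes at hour 4.
L cannot begin until K (finishes hour 4). It runs from hour 4 to 4 + 5 = hour 9.
N needs all of L (finishes hour 9, plus 1-hour gap → hour 10); K (finishes hour 4). That puts its earliest start at hour 10; it finishes at 10 + 2 = hour 12.
P cannot begin until N (finishes hour 12). It runs from hour 12 to 12 + 4 = hour 16.
All tasks are finished once the last one completes. Finish times: J at 1, K at 4, L at 9, M at 13, N at 12, O at 10, P at 16. The latest is hour 16.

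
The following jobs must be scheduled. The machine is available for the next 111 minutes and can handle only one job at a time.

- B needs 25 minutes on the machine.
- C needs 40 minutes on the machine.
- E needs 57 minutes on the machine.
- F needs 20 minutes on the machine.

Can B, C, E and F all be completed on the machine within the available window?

No

Running back to back, the jobs need 25 + 40 + 57 + 20 = 142 minutes on the machine.
Since 142 > 111, they cannot all fit.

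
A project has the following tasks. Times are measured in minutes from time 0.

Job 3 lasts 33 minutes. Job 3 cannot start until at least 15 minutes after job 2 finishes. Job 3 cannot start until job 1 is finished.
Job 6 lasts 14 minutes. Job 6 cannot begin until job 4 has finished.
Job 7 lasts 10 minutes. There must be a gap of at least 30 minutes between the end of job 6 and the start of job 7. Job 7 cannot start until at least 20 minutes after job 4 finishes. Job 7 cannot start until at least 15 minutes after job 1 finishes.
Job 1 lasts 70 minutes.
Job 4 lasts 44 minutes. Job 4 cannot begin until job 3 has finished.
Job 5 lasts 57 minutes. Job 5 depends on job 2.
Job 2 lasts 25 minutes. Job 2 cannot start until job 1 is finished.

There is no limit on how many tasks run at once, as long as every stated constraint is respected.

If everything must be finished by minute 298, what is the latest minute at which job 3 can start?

167

Nothing follows job 7; the deadline of minute 298 is its only limit. It must start by 298 − 10 = minute 288.
Job 6 must finish before job 7 (must start by minute 288, minus 30-minute gap → minute 258). With a 14-minute duration, job 6 must start by 258 − 14 = minute 244.
Job 4 must finish in time for job 6 (must start by minute 244); job 7 (must start by minute 288, minus 20-minute gap → minute 268). The tightest is minute 244, so job 4 must start by 244 − 44 = minute 200.
Job 3 must finish before job 4 (must start by minute 200). With a 33-minute duration, job 3 must start by 200 − 33 = minute 167.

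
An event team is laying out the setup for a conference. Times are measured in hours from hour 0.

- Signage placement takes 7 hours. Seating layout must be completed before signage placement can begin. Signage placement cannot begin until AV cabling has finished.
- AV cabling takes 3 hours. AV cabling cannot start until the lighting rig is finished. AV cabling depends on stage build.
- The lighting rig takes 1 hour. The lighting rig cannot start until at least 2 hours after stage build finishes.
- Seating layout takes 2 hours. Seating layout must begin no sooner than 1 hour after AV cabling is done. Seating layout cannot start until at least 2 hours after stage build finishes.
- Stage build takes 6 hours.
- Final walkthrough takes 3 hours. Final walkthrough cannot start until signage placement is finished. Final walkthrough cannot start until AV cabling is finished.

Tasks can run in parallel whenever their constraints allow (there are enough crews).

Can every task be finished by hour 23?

Stage build can start immediately at hour 0; it finishes at hour 6.
The lighting rig cannot begin until stage build (finishes hour 6, plus 2-hour gap → hour 8). It runs from hour 8 to 8 + 1 = hour 9.
For AV cabling: the lighting rig (finishes hour 9); stage build (finishes hour 6). Taking the maximum gives a start of hour 9, and it finishes at 9 + 3 = hour 12.
Seating layout cannot start until AV cabling (finishes hour 12, plus 1-hour gap → hour 13); stage build (finishes hour 6, plus 2-hour gap → hour 8). The controlling bound is hour 13, so seating layout finishes at 13 + 2 = hour 15.
For signage placement: seating layout (finishes hour 15); AV cabling (finishes hour 12). Taking the maximum gives a start of hour 15, and it finishes at 15 + 7 = hour 22.
For final walkthrough: signage placement (finishes hour 22); AV cabling (finishes hour 12). Taking the maximum gives a start of hour 22, and it finishes at 22 + 3 = hour 25.
The earliest everything can be done is hour 25, which is after the deadline of 23, so it is not possible.

No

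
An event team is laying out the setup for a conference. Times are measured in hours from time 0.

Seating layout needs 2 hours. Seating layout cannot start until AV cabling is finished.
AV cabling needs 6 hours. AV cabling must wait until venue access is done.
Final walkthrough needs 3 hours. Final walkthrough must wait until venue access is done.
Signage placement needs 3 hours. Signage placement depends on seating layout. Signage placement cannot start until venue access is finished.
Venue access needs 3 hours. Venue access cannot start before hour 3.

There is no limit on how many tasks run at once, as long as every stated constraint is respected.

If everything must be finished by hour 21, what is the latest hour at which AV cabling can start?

10

Nothing follows signage placement; the deadline of hour 21 is its only limit. It must start by 21 − 3 = hour 18.
Seating layout must finish before signage placement (must start by hour 18). With a 2-hour duration, seating layout must start by 18 − 2 = hour 16.
Since seating layout (must start by hour 16) depends on it, AV cabling must finish by hour 16. Backing off its 6-hour duration gives a latest start of hour 10.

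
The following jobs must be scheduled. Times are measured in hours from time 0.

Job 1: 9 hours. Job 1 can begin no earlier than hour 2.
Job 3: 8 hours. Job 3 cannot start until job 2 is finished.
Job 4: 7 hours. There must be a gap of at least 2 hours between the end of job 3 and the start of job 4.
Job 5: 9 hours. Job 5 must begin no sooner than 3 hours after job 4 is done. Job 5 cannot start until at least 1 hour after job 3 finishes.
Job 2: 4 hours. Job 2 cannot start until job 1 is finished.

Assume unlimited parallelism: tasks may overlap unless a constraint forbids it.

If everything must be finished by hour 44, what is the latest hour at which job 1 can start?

2

Job 5 has no dependents, so it just needs to finish by hour 44. Starting by 44 − 9 = hour 35 achieves that.
Job 4 feeds into job 5 (must start by hour 35, minus 3-hour gap → hour 32); so job 4 must finish by hour 32 and therefore start by hour 25.
Job 3 feeds job 4 (must start by hour 25, minus 2-hour gap → hour 23); job 5 (must start by hour 35, minus 1-hour gap → hour 34). Taking the minimum, job 3 must finish by hour 23 and start by 23 − 8 = hour 15.
Job 2 feeds into job 3 (must start by hour 15); so job 2 must finish by hour 15 and therefore start by hour 11.
Since job 2 (must start by hour 11) depends on it, job 1 must finish by hour 11. Backing off its 9-hour duration gives a latest start of hour 2.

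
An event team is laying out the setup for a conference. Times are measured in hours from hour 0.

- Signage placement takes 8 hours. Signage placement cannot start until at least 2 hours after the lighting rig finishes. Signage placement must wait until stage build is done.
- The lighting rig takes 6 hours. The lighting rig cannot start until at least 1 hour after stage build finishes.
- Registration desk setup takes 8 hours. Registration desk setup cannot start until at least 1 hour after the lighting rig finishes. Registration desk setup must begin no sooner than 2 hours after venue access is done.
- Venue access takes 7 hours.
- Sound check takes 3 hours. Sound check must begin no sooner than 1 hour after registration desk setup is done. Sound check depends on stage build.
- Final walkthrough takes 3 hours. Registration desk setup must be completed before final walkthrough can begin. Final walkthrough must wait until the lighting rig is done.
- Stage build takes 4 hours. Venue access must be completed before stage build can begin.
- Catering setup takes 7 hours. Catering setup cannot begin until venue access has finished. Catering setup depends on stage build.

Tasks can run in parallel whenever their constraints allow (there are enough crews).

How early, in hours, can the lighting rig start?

Venue access has no prerequisites, so it starts at hour 0 and finishes at hour 7.
After venue access (finishes hour 7), stage build can start at hour 7 and finishes at hour 11.
The lighting rig waits on stage build (finishes hour 11, plus 1-hour gap → hour 12), so the earliest it can start is hour 12.

12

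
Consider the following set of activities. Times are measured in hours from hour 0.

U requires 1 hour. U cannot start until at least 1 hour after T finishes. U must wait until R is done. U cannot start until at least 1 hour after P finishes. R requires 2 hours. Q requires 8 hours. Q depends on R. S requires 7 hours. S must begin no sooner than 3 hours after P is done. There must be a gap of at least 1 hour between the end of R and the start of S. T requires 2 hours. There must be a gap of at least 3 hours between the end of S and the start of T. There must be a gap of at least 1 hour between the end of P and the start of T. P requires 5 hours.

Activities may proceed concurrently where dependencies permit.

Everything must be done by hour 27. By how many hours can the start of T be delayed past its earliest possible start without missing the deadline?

5

Nothing blocks R, so it runs from hour 0 to hour 2.
P can start immediately at hour 0; it finishes at hour 5.
S has to wait for P (finishes hour 5, plus 3-hour gap → hour 8); R (finishes hour 2, plus 1-hour gap → hour 3). The latest of these is hour 8, so S runs hour 8 to 8 + 7 = hour 15.
T needs all of S (finishes hour 15, plus 3-hour gap → hour 18); P (finishes hour 5, plus 1-hour gap → hour 6). That puts its earliest start at hour 18; it finishes at 18 + 2 = hour 20.

Working backward from the deadline:
U has no dependents, so it just needs to finish by hour 27. Starting by 27 − 1 = hour 26 achieves that.
T must finish before U (must start by hour 26, minus 1-hour gap → hour 25). With a 2-hour duration, T must start by 25 − 2 = hour 23.
So T can start as early as hour 18 and as late as hour 23, giving 23 − 18 = 5 hours of slack.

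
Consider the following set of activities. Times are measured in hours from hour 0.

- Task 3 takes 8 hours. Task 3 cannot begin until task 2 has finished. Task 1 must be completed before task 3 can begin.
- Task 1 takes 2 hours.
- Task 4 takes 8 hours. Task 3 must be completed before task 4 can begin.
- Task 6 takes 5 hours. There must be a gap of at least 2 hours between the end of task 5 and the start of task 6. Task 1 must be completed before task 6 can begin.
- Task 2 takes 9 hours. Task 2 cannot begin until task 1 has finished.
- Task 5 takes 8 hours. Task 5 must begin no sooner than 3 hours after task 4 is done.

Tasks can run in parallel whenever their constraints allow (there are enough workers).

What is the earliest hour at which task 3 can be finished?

19

Task 1 can start immediately at hour 0; it finishes at hour 2.
Task 2 cannot begin until task 1 (finishes hour 2). It runs from hour 2 to 2 + 9 = hour 11.
Task 3 cannot start until task 2 (finishes hour 11); task 1 (finishes hour 2). The controlling bound is hour 11, so task 3 finishes at 11 + 8 = hour 19.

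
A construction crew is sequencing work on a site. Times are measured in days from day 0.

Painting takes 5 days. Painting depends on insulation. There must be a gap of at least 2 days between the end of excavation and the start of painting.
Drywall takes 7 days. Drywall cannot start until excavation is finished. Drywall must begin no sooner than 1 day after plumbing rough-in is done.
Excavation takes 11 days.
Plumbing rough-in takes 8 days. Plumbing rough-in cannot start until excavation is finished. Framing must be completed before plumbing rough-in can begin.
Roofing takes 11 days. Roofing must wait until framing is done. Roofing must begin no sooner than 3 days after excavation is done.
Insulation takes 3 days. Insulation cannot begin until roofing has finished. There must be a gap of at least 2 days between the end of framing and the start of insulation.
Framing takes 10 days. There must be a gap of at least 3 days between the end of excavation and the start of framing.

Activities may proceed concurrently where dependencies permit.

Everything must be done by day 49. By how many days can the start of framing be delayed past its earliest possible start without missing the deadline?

Excavation has no prerequisites, so it starts at day 0 and finishes at day 11.
Framing waits on excavation (finishes day 11, plus 3-day gap → day 14), so it starts at day 14 and finishes at 14 + 10 = day 24.

Working backward from the deadline:
Painting has no dependents, so it just needs to finish by day 49. Starting by 49 − 5 = day 44 achieves that.
Insulation must finish before painting (must start by day 44). With a 3-day duration, insulation must start by 44 − 3 = day 41.
Since insulation (must start by day 41) depends on it, roofing must finish by day 41. Backing off its 11-day duration gives a latest start of day 30.
Nothing follows drywall; the deadline of day 49 is its only limit. It must start by 49 − 7 = day 42.
Since drywall (must start by day 42, minus 1-day gap → day 41) depends on it, plumbing rough-in must finish by day 41. Backing off its 8-day duration gives a latest start of day 33.
Framing must finish in time for roofing (must start by day 30); plumbing rough-in (must start by day 33); insulation (must start by day 41, minus 2-day gap → day 39). The tightest is day 30, so framing must start by 30 − 10 = day 20.
So framing can start as early as day 14 and as late as day 20, giving 20 − 14 = 6 days of slack.

6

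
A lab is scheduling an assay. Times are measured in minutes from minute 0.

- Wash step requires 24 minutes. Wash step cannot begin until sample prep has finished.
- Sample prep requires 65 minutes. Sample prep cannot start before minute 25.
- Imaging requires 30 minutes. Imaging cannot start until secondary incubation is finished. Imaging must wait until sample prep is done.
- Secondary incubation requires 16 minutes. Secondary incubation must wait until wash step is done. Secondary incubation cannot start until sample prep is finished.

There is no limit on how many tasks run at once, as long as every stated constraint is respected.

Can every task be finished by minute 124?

After its own release at minute 25, sample prep can start at minute 25 and finishes at minute 90.
Wash step waits on sample prep (finishes minute 90), so it starts at minute 90 and finishes at 90 + 24 = minute 114.
Secondary incubation has to wait for wash step (finishes minute 114); sample prep (finishes minute 90). The latest of these is minute 114, so secondary incubation runs minute 114 to 114 + 16 = minute 130.
For imaging: secondary incubation (finishes minute 130); sample prep (finishes minute 90). Taking the maximum gives a start of minute 130, and it finishes at 130 + 30 = minute 160.
The earliest everything can be done is minute 160, which is after the deadline of 124, so it is not possible.

No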